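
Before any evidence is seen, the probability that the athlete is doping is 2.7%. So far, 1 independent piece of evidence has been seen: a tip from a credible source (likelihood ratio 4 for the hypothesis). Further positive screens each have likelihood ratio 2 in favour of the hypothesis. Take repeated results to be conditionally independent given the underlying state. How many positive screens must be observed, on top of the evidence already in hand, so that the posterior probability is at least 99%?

10

Prior odds = 0.027/0.973 = 27/973.
Bayes factor of the evidence already in hand = 4.
Odds after that evidence = (27/973) × 4 = 108/973.
Target odds = 0.99/0.01 = 99.
Need 2ⁿ ≥ 99 ÷ (108/973) = 10703/12.
2⁹ = 512 falls short of 10703/12 but 2¹⁰ = 1024 reaches it, so n = 10.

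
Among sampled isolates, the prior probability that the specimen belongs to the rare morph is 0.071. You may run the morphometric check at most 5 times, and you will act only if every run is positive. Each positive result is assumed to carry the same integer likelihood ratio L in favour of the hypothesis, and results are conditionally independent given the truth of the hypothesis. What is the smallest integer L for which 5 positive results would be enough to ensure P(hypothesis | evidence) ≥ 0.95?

Prior odds = 0.071/0.929 = 71/929.
Target odds = 0.95/0.05 = 19.
Need L⁵ ≥ 19 ÷ (71/929) = 17651/71.
3⁵ = 243 < 17651/71 ≤ 1024 = 4⁵, so L = 4.

4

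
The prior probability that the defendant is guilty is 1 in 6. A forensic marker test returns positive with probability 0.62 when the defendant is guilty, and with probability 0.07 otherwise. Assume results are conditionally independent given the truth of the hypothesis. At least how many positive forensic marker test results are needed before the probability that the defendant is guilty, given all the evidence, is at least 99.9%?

4

Prior odds = (1/6)/(5/6) = 0.2.
Likelihood ratio of a positive result = 0.62/0.07 = 62/7.
Target posterior odds = 0.999/0.001 = 999.
Require (62/7)ⁿ ≥ 999 ÷ 0.2 = 4995.
(62/7)³ = 238328/343 falls short of 4995 but (62/7)⁴ = 14776336/2401 reaches it, so n = 4.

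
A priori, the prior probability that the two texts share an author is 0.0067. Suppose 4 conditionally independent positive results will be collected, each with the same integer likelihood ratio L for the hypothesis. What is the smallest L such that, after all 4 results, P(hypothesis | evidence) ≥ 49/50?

10

Prior odds = 0.0067/0.9933 = 67/9933.
Target odds = 0.98/0.02 = 49.
Need L⁴ ≥ 49 ÷ (67/9933) = 486717/67.
9⁴ = 6561 < 486717/67 ≤ 10000 = 10⁴, so L = 10.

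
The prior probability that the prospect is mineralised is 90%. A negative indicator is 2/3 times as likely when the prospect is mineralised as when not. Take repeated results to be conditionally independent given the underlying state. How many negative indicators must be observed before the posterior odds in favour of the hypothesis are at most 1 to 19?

Prior odds = 0.9/0.1 = 9.
Likelihood ratio per negative indicator = 2/3.
Target odds = 1/19.
Need 9 × (2/3)ⁿ ≤ 1/19, i.e. (2/3)ⁿ ≤ 1/171.
(2/3)¹² = 4096/531441 is still above 1/171 but (2/3)¹³ = 8192/1594323 is at or below it, so n = 13.

13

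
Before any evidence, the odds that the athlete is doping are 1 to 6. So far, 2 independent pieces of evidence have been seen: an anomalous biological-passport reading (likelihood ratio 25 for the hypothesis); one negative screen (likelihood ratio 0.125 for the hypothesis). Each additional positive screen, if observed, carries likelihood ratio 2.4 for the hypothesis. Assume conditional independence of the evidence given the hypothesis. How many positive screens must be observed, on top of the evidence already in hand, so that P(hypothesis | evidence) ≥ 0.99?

6

Prior odds = 1/6.
Combined Bayes factor of the evidence already in hand = 25 × 0.125 = 3.125.
Odds after that evidence = (1/6) × 3.125 = 25/48.
Target odds = 0.99/0.01 = 99.
Need 2.4ⁿ ≥ 99 ÷ (25/48) = 190.08.
2.4⁵ = 79.62624 falls short of 190.08 but 2.4⁶ = 2985984/15625 reaches it, so n = 6.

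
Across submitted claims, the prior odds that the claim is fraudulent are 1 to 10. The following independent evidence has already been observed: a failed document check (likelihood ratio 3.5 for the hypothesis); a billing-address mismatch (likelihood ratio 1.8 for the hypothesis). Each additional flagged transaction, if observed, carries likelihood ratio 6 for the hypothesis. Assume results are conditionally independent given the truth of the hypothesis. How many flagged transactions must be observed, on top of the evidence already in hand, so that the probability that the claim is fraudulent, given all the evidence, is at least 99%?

Prior odds = 0.1.
Combined Bayes factor of the evidence already in hand = 3.5 × 1.8 = 6.3.
Odds after that evidence = 0.1 × 6.3 = 0.63.
Target odds = 0.99/0.01 = 99.
Need 6ⁿ ≥ 99 ÷ 0.63 = 1100/7.
6² = 36 falls short of 1100/7 but 6³ = 216 reaches it, so n = 3.

3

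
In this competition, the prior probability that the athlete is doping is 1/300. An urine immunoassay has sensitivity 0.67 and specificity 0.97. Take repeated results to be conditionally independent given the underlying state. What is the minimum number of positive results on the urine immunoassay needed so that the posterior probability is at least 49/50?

4

Prior odds: (1/300) ÷ (299/300) = 1/299.
False-positive rate = 1 − 0.97 = 0.03; likelihood ratio of a positive = 0.67/0.03 = 67/3.
Target posterior odds = 0.98/0.02 = 49.
Require (67/3)ⁿ ≥ 49 ÷ (1/299) = 14651.
(67/3)³ = 300763/27 falls short of 14651 but (67/3)⁴ = 20151121/81 reaches it, so n = 4.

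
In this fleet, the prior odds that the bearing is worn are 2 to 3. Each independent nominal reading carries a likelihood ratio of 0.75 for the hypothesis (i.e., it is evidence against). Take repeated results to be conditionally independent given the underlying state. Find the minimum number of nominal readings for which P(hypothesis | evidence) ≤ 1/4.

3

Prior odds = 2/3.
Likelihood ratio per nominal reading = 0.75.
Target posterior odds = 0.25/0.75 = 1/3.
Need (2/3) × 0.75ⁿ ≤ 1/3, i.e. 0.75ⁿ ≤ 0.5.
0.75² = 0.5625 is still above 0.5 but 0.75³ = 0.421875 is at or below it, so n = 3.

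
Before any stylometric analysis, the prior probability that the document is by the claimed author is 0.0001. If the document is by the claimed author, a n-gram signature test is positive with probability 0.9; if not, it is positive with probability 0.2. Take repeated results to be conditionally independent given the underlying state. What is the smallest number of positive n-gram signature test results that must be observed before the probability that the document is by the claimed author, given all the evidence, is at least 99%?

Prior odds: 0.0001 ÷ 0.9999 = 1/9999.
Likelihood ratio of a positive = 0.9/0.2 = 4.5.
Target odds: 0.99 ÷ 0.01 = 99.
Need (1/9999) × 4.5ⁿ ≥ 99, i.e. 4.5ⁿ ≥ 989901.
4.5⁹ = 387420489/512 falls short of 989901 but 4.5¹⁰ ≈3.40506e+06 reaches it, so n = 10.

10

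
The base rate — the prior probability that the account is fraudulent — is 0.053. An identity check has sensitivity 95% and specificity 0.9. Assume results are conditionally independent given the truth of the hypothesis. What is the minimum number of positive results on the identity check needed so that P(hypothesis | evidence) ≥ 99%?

Prior odds = 0.053/0.947 = 53/947.
False-positive rate = 1 − 0.9 = 0.1; likelihood ratio of a positive = 0.95/0.1 = 9.5.
Target odds: 0.99 ÷ 0.01 = 99.
Need (53/947) × 9.5ⁿ ≥ 99, i.e. 9.5ⁿ ≥ 93753/53.
9.5³ = 857.375 falls short of 93753/53 but 9.5⁴ = 8145.0625 reaches it, so n = 4.

4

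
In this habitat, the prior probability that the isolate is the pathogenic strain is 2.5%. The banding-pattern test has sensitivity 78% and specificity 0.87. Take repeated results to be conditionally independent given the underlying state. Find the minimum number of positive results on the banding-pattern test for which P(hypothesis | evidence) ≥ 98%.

5

Prior odds: 0.025 ÷ 0.975 = 1/39.
False-positive rate = 1 − 0.87 = 0.13; likelihood ratio of a positive = 0.78/0.13 = 6.
Target posterior odds = 0.98/0.02 = 49.
Require 6ⁿ ≥ 49 ÷ (1/39) = 1911.
6⁴ = 1296 falls short of 1911 but 6⁵ = 7776 reaches it, so n = 5.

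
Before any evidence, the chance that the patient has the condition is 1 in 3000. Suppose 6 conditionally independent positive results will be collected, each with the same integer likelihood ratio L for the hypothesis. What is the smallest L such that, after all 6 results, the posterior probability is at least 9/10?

Prior odds = (1/3000)/(2999/3000) = 1/2999.
Target odds = 0.9/0.1 = 9.
Need L⁶ ≥ 9 ÷ (1/2999) = 26991.
5⁶ = 15625 < 26991 ≤ 46656 = 6⁶, so L = 6.

6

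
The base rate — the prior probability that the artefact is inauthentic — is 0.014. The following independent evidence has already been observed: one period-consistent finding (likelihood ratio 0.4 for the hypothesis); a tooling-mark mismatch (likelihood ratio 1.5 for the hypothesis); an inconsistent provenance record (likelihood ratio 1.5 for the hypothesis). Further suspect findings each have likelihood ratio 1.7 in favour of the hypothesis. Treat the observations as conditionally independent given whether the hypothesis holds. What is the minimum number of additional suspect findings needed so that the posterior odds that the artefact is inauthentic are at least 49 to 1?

16

Prior odds = 0.014/0.986 = 7/493.
Combined Bayes factor of the evidence already in hand = 0.4 × 1.5 × 1.5 = 0.9.
Odds after that evidence = (7/493) × 0.9 = 63/4930.
Target odds = 49.
Need 1.7ⁿ ≥ 49 ÷ (63/4930) = 34510/9.
1.7¹⁵ ≈2862.42 falls short of 34510/9 but 1.7¹⁶ ≈4866.12 reaches it, so n = 16.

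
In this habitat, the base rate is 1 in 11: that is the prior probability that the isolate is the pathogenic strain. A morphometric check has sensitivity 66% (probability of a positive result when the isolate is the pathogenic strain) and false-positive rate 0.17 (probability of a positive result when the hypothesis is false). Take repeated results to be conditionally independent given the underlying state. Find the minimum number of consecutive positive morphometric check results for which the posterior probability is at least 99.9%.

7

Prior odds: (1/11) ÷ (10/11) = 0.1.
Likelihood ratio of a positive result = 0.66/0.17 = 66/17.
Target posterior odds = 0.999/0.001 = 999.
Need 0.1 × (66/17)ⁿ ≥ 999, i.e. (66/17)ⁿ ≥ 9990.
(66/17)⁶ ≈3424.29 falls short of 9990 but (66/17)⁷ ≈13294.3 reaches it, so n = 7.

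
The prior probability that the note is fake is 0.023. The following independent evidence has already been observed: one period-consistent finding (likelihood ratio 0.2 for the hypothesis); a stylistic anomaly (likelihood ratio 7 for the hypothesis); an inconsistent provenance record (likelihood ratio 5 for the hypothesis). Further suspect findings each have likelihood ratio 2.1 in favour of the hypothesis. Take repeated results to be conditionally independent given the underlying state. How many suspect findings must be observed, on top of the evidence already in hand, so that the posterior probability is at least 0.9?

Prior odds = 0.023/0.977 = 23/977.
Combined Bayes factor of the evidence already in hand = 0.2 × 7 × 5 = 7.
Odds after that evidence = (23/977) × 7 = 161/977.
Target odds = 0.9/0.1 = 9.
Need 2.1ⁿ ≥ 9 ÷ (161/977) = 8793/161.
2.1⁵ = 4084101/100000 falls short of 8793/161 but 2.1⁶ = 85766121/1000000 reaches it, so n = 6.

6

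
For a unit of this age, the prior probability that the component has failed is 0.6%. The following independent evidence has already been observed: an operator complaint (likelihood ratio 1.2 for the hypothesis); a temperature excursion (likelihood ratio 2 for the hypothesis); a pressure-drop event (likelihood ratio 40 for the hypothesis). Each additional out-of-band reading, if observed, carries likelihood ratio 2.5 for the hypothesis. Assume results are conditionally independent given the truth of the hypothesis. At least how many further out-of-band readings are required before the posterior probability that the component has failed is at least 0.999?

9

Prior odds = 0.006/0.994 = 3/497.
Combined Bayes factor of the evidence already in hand = 1.2 × 2 × 40 = 96.
Odds after that evidence = (3/497) × 96 = 288/497.
Target odds = 0.999/0.001 = 999.
Need 2.5ⁿ ≥ 999 ÷ (288/497) = 1723.96875.
2.5⁸ = 390625/256 falls short of 1723.96875 but 2.5⁹ = 1953125/512 reaches it, so n = 9.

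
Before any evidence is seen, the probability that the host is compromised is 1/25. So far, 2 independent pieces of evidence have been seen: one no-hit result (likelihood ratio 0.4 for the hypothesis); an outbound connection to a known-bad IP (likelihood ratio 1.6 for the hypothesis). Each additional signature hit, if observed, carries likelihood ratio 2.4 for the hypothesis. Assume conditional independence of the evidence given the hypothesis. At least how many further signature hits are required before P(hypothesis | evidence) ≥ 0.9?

Prior odds = 0.04/0.96 = 1/24.
Combined Bayes factor of the evidence already in hand = 0.4 × 1.6 = 0.64.
Odds after that evidence = (1/24) × 0.64 = 2/75.
Target odds = 0.9/0.1 = 9.
Need 2.4ⁿ ≥ 9 ÷ (2/75) = 337.5.
2.4⁶ = 2985984/15625 falls short of 337.5 but 2.4⁷ = 35831808/78125 reaches it, so n = 7.

7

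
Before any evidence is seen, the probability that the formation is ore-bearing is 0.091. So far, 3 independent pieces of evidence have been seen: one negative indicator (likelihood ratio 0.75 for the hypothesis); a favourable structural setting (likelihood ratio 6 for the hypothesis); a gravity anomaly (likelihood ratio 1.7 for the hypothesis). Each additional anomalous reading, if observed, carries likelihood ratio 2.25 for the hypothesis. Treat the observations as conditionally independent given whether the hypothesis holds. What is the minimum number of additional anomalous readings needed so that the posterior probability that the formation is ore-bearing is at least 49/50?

6

Prior odds = 0.091/0.909 = 91/909.
Combined Bayes factor of the evidence already in hand = 0.75 × 6 × 1.7 = 7.65.
Odds after that evidence = (91/909) × 7.65 = 1547/2020.
Target odds = 0.98/0.02 = 49.
Need 2.25ⁿ ≥ 49 ÷ (1547/2020) = 14140/221.
2.25⁵ = 59049/1024 falls short of 14140/221 but 2.25⁶ = 531441/4096 reaches it, so n = 6.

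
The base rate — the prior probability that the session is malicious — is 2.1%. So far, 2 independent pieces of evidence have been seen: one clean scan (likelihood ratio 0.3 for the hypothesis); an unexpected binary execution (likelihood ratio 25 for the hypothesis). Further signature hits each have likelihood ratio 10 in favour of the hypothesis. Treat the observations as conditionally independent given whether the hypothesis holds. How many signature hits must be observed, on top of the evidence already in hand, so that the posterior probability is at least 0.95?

3

Prior odds = 0.021/0.979 = 21/979.
Combined Bayes factor of the evidence already in hand = 0.3 × 25 = 7.5.
Odds after that evidence = (21/979) × 7.5 = 315/1958.
Target odds = 0.95/0.05 = 19.
Need 10ⁿ ≥ 19 ÷ (315/1958) = 37202/315.
10² = 100 falls short of 37202/315 but 10³ = 1000 reaches it, so n = 3.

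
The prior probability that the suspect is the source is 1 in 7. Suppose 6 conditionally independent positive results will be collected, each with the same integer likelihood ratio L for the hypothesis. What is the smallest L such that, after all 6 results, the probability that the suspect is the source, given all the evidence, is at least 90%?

Prior odds = (1/7)/(6/7) = 1/6.
Target odds = 0.9/0.1 = 9.
Need L⁶ ≥ 9 ÷ (1/6) = 54.
1⁶ = 1 < 54 ≤ 64 = 2⁶, so L = 2.

2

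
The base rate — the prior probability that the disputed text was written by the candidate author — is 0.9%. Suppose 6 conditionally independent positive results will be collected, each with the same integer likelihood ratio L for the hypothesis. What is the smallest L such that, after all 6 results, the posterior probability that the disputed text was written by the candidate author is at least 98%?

Prior odds = 0.009/0.991 = 9/991.
Target odds = 0.98/0.02 = 49.
Need L⁶ ≥ 49 ÷ (9/991) = 48559/9.
4⁶ = 4096 < 48559/9 ≤ 15625 = 5⁶, so L = 5.

5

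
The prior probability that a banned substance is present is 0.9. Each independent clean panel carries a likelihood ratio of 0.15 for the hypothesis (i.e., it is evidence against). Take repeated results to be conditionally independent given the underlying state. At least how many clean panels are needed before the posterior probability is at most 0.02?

Prior odds: 0.9 ÷ 0.1 = 9.
Likelihood ratio per clean panel = 0.15.
Target odds: 0.02 ÷ 0.98 = 1/49.
Need 9 × 0.15ⁿ ≤ 1/49, i.e. 0.15ⁿ ≤ 1/441.
0.15³ = 0.003375 is still above 1/441 but 0.15⁴ = 81/160000 is at or below it, so n = 4.

4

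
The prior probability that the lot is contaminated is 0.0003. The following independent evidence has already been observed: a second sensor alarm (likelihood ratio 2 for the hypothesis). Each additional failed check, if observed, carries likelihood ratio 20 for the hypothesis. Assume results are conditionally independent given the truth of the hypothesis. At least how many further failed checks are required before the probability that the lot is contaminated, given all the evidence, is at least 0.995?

Prior odds = 0.0003/0.9997 = 3/9997.
Bayes factor of the evidence already in hand = 2.
Odds after that evidence = (3/9997) × 2 = 6/9997.
Target odds = 0.995/0.005 = 199.
Need 20ⁿ ≥ 199 ÷ (6/9997) = 1989403/6.
20⁴ = 160000 falls short of 1989403/6 but 20⁵ = 3200000 reaches it, so n = 5.

5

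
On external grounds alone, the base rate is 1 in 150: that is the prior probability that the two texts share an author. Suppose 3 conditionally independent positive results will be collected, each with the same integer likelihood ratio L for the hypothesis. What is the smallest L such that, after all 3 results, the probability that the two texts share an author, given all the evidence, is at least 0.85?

10

Prior odds = (1/150)/(149/150) = 1/149.
Target odds = 0.85/0.15 = 17/3.
Need L³ ≥ 17/3 ÷ (1/149) = 2533/3.
9³ = 729 < 2533/3 ≤ 1000 = 10³, so L = 10.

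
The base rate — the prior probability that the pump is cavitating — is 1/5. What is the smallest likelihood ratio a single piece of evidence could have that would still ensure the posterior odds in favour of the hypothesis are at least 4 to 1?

16

Prior odds = 0.2/0.8 = 0.25.
Target odds = 4.
Required Bayes factor = 4 ÷ 0.25 = 16.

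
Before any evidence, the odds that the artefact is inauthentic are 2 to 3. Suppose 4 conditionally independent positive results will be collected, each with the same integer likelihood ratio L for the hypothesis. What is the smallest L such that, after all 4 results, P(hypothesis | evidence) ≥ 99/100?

4

Prior odds = 2/3.
Target odds = 0.99/0.01 = 99.
Need L⁴ ≥ 99 ÷ (2/3) = 148.5.
3⁴ = 81 < 148.5 ≤ 256 = 4⁴, so L = 4.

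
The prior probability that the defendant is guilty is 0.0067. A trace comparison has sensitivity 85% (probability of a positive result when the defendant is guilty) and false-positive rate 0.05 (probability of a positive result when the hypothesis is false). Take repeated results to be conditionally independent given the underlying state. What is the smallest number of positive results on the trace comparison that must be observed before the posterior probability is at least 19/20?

3

Prior odds = 0.0067/0.9933 = 67/9933.
Likelihood ratio of a positive result = 0.85/0.05 = 17.
Target posterior odds = 0.95/0.05 = 19.
Need (67/9933) × 17ⁿ ≥ 19, i.e. 17ⁿ ≥ 188727/67.
17² = 289 falls short of 188727/67 but 17³ = 4913 reaches it, so n = 3.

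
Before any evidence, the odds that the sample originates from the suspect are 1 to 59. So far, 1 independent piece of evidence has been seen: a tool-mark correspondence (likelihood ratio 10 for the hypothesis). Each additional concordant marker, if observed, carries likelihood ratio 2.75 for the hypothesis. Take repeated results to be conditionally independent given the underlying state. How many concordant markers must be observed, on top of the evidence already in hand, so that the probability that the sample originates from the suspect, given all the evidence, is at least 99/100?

7

Prior odds = 1/59.
Bayes factor of the evidence already in hand = 10.
Odds after that evidence = (1/59) × 10 = 10/59.
Target odds = 0.99/0.01 = 99.
Need 2.75ⁿ ≥ 99 ÷ (10/59) = 584.1.
2.75⁶ = 1771561/4096 falls short of 584.1 but 2.75⁷ = 19487171/16384 reaches it, so n = 7.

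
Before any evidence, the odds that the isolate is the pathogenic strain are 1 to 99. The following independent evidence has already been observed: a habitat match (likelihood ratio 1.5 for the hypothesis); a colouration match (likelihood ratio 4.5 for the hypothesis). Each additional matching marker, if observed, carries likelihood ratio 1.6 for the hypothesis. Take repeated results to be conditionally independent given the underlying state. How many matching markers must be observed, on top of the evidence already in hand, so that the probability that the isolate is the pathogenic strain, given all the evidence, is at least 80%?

Prior odds = 1/99.
Combined Bayes factor of the evidence already in hand = 1.5 × 4.5 = 6.75.
Odds after that evidence = (1/99) × 6.75 = 3/44.
Target odds = 0.8/0.2 = 4.
Need 1.6ⁿ ≥ 4 ÷ (3/44) = 176/3.
1.6⁸ = 16777216/390625 falls short of 176/3 but 1.6⁹ = 134217728/1953125 reaches it, so n = 9.

9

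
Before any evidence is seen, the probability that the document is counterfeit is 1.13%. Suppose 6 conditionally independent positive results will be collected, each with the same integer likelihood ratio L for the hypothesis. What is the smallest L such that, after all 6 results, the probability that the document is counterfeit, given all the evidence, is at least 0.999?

Prior odds = 0.0113/0.9887 = 113/9887.
Target odds = 0.999/0.001 = 999.
Need L⁶ ≥ 999 ÷ (113/9887) = 9877113/113.
6⁶ = 46656 < 9877113/113 ≤ 117649 = 7⁶, so L = 7.

7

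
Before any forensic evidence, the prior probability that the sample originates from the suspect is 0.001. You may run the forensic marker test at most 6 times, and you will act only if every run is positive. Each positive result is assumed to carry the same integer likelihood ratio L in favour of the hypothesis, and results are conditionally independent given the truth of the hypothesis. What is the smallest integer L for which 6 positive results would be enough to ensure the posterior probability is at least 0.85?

Prior odds = 0.001/0.999 = 1/999.
Target odds = 0.85/0.15 = 17/3.
Need L⁶ ≥ 17/3 ÷ (1/999) = 5661.
4⁶ = 4096 < 5661 ≤ 15625 = 5⁶, so L = 5.

5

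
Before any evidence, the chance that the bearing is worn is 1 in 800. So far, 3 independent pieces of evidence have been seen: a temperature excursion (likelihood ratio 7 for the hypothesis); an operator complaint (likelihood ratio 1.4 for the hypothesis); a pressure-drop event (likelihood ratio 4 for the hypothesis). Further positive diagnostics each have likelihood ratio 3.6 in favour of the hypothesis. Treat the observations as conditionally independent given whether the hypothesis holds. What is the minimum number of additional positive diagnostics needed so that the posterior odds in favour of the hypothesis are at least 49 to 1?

Prior odds = 0.00125/0.99875 = 1/799.
Combined Bayes factor of the evidence already in hand = 7 × 1.4 × 4 = 39.2.
Odds after that evidence = (1/799) × 39.2 = 196/3995.
Target odds = 49.
Need 3.6ⁿ ≥ 49 ÷ (196/3995) = 998.75.
3.6⁵ = 604.66176 falls short of 998.75 but 3.6⁶ = 34012224/15625 reaches it, so n = 6.

6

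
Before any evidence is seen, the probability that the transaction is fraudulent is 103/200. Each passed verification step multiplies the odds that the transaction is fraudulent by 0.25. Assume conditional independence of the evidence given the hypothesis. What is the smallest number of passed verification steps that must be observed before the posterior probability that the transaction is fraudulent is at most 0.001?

Prior odds: 0.515 ÷ 0.485 = 103/97.
Likelihood ratio per passed verification step = 0.25.
Target posterior odds = 0.001/0.999 = 1/999.
Need (103/97) × 0.25ⁿ ≤ 1/999, i.e. 0.25ⁿ ≤ 97/102897.
0.25⁵ = 1/1024 is still above 97/102897 but 0.25⁶ = 1/4096 is at or below it, so n = 6.

6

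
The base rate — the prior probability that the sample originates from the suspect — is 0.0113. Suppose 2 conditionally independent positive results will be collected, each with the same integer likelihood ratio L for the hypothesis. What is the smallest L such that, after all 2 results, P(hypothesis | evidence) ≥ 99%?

Prior odds = 0.0113/0.9887 = 113/9887.
Target odds = 0.99/0.01 = 99.
Need L² ≥ 99 ÷ (113/9887) = 978813/113.
93² = 8649 < 978813/113 ≤ 8836 = 94², so L = 94.

94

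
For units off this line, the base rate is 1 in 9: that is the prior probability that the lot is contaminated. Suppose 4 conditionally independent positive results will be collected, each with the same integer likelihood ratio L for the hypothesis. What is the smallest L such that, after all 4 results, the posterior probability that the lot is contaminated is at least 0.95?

Prior odds = (1/9)/(8/9) = 0.125.
Target odds = 0.95/0.05 = 19.
Need L⁴ ≥ 19 ÷ 0.125 = 152.
3⁴ = 81 < 152 ≤ 256 = 4⁴, so L = 4.

4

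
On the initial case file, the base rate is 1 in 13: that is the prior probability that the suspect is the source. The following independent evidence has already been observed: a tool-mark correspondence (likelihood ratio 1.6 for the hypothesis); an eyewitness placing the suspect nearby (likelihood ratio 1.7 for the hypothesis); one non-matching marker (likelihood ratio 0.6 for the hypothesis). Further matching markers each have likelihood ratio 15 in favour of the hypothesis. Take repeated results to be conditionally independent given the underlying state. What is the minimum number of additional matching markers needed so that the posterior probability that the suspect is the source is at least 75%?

2

Prior odds = (1/13)/(12/13) = 1/12.
Combined Bayes factor of the evidence already in hand = 1.6 × 1.7 × 0.6 = 1.632.
Odds after that evidence = (1/12) × 1.632 = 0.136.
Target odds = 0.75/0.25 = 3.
Need 15ⁿ ≥ 3 ÷ 0.136 = 375/17.
15¹ = 15 falls short of 375/17 but 15² = 225 reaches it, so n = 2.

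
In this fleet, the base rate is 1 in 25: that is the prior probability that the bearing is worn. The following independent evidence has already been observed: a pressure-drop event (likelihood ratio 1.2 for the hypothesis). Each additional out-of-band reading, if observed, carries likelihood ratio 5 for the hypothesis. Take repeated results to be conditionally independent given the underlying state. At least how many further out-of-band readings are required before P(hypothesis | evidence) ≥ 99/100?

Prior odds = 0.04/0.96 = 1/24.
Bayes factor of the evidence already in hand = 1.2.
Odds after that evidence = (1/24) × 1.2 = 0.05.
Target odds = 0.99/0.01 = 99.
Need 5ⁿ ≥ 99 ÷ 0.05 = 1980.
5⁴ = 625 falls short of 1980 but 5⁵ = 3125 reaches it, so n = 5.

5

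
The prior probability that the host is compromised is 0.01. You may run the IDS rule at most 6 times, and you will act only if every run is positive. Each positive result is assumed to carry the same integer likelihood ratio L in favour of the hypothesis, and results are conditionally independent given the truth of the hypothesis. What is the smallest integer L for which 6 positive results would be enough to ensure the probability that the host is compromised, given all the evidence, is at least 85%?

Prior odds = 0.01/0.99 = 1/99.
Target odds = 0.85/0.15 = 17/3.
Need L⁶ ≥ 17/3 ÷ (1/99) = 561.
2⁶ = 64 < 561 ≤ 729 = 3⁶, so L = 3.

3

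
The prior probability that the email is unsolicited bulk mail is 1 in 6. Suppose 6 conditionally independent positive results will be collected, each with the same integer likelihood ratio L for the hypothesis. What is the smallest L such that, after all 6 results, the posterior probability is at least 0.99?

3

Prior odds = (1/6)/(5/6) = 0.2.
Target odds = 0.99/0.01 = 99.
Need L⁶ ≥ 99 ÷ 0.2 = 495.
2⁶ = 64 < 495 ≤ 729 = 3⁶, so L = 3.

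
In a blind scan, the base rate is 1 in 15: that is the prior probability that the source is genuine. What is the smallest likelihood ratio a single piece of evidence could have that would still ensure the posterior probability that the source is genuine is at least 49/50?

686

Prior odds = (1/15)/(14/15) = 1/14.
Target odds = 0.98/0.02 = 49.
Required Bayes factor = 49 ÷ (1/14) = 686.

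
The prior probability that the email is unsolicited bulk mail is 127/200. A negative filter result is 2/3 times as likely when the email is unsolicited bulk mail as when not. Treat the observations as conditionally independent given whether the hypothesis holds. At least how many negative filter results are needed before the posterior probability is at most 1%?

Prior odds: 0.635 ÷ 0.365 = 127/73.
Likelihood ratio per negative filter result = 2/3.
Target odds: 0.01 ÷ 0.99 = 1/99.
Need (127/73) × (2/3)ⁿ ≤ 1/99, i.e. (2/3)ⁿ ≤ 73/12573.
(2/3)¹² = 4096/531441 is still above 73/12573 but (2/3)¹³ = 8192/1594323 is at or below it, so n = 13.

13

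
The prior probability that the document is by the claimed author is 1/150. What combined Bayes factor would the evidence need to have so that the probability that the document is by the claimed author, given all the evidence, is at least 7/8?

1043

Prior odds = (1/150)/(149/150) = 1/149.
Target odds = 0.875/0.125 = 7.
Required Bayes factor = 7 ÷ (1/149) = 1043.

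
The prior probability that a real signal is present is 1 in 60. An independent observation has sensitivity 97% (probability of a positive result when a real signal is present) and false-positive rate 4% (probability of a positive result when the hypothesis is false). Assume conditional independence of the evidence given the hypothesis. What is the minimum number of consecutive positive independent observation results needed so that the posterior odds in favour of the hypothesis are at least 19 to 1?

Prior odds: (1/60) ÷ (59/60) = 1/59.
Likelihood ratio of a positive result = 0.97/0.04 = 24.25.
Target odds = 19.
Need (1/59) × 24.25ⁿ ≥ 19, i.e. 24.25ⁿ ≥ 1121.
24.25² = 588.0625 falls short of 1121 but 24.25³ = 912673/64 reaches it, so n = 3.

3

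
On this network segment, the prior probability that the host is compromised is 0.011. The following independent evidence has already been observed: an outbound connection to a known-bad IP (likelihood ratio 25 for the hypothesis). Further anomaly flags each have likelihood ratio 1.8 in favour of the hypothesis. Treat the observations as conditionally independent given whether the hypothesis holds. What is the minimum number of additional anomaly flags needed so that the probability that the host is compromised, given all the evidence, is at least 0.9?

6

Prior odds = 0.011/0.989 = 11/989.
Bayes factor of the evidence already in hand = 25.
Odds after that evidence = (11/989) × 25 = 275/989.
Target odds = 0.9/0.1 = 9.
Need 1.8ⁿ ≥ 9 ÷ (275/989) = 8901/275.
1.8⁵ = 18.89568 falls short of 8901/275 but 1.8⁶ = 531441/15625 reaches it, so n = 6.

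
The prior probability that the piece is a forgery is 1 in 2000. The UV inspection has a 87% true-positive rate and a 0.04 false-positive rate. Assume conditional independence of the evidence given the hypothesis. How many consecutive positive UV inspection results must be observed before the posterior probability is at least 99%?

Prior odds = 0.0005/0.9995 = 1/1999.
Likelihood ratio of a positive result = 0.87/0.04 = 21.75.
Target posterior odds = 0.99/0.01 = 99.
Need (1/1999) × 21.75ⁿ ≥ 99, i.e. 21.75ⁿ ≥ 197901.
21.75³ = 658503/64 falls short of 197901 but 21.75⁴ = 57289761/256 reaches it, so n = 4.

4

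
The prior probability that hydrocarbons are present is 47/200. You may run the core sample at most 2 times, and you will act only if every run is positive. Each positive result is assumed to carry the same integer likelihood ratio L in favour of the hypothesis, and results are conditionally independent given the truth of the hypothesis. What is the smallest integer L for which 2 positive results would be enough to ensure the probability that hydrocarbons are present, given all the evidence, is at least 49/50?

13

Prior odds = 0.235/0.765 = 47/153.
Target odds = 0.98/0.02 = 49.
Need L² ≥ 49 ÷ (47/153) = 7497/47.
12² = 144 < 7497/47 ≤ 169 = 13², so L = 13.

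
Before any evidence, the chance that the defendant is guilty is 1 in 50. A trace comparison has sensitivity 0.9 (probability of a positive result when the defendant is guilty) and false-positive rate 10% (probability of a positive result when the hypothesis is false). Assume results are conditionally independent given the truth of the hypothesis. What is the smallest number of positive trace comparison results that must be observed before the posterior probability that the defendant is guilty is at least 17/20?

Prior odds: 0.02 ÷ 0.98 = 1/49.
Likelihood ratio of a positive result = 0.9/0.1 = 9.
Target posterior odds = 0.85/0.15 = 17/3.
Need (1/49) × 9ⁿ ≥ 17/3, i.e. 9ⁿ ≥ 833/3.
9² = 81 falls short of 833/3 but 9³ = 729 reaches it, so n = 3.

3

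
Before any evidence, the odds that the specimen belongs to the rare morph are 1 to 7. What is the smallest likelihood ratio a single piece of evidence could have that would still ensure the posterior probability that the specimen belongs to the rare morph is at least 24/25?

168

Prior odds = 1/7.
Target odds = 0.96/0.04 = 24.
Required Bayes factor = 24 ÷ (1/7) = 168.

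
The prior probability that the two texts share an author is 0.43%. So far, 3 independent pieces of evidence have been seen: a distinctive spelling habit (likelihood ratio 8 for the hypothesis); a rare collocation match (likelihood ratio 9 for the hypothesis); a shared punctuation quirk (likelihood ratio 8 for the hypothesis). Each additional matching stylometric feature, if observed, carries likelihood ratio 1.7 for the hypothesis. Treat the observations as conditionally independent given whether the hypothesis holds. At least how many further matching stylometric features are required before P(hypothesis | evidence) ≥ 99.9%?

12

Prior odds = 0.0043/0.9957 = 43/9957.
Combined Bayes factor of the evidence already in hand = 8 × 9 × 8 = 576.
Odds after that evidence = (43/9957) × 576 = 8256/3319.
Target odds = 0.999/0.001 = 999.
Need 1.7ⁿ ≥ 999 ÷ (8256/3319) = 1105227/2752.
1.7¹¹ ≈342.719 falls short of 1105227/2752 but 1.7¹² ≈582.622 reaches it, so n = 12.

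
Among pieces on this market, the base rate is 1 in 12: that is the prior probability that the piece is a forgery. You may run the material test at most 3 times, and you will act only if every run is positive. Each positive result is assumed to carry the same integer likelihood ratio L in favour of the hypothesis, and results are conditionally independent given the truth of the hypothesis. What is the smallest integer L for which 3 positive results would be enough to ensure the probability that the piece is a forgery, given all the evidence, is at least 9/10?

5

Prior odds = (1/12)/(11/12) = 1/11.
Target odds = 0.9/0.1 = 9.
Need L³ ≥ 9 ÷ (1/11) = 99.
4³ = 64 < 99 ≤ 125 = 5³, so L = 5.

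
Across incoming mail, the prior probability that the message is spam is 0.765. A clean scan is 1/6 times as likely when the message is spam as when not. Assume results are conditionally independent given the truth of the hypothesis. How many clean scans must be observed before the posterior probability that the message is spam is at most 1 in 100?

Prior odds: 0.765 ÷ 0.235 = 153/47.
Likelihood ratio per clean scan = 1/6.
Target odds: 0.01 ÷ 0.99 = 1/99.
Need (153/47) × (1/6)ⁿ ≤ 1/99, i.e. (1/6)ⁿ ≤ 47/15147.
(1/6)³ = 1/216 is still above 47/15147 but (1/6)⁴ = 1/1296 is at or below it, so n = 4.

4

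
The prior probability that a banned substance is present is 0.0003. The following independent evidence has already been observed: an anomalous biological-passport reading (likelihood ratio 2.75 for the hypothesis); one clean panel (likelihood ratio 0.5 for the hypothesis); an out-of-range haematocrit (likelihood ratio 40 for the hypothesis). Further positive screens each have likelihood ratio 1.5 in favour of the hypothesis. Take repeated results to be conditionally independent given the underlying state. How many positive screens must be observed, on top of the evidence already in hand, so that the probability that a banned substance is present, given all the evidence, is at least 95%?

18

Prior odds = 0.0003/0.9997 = 3/9997.
Combined Bayes factor of the evidence already in hand = 2.75 × 0.5 × 40 = 55.
Odds after that evidence = (3/9997) × 55 = 165/9997.
Target odds = 0.95/0.05 = 19.
Need 1.5ⁿ ≥ 19 ÷ (165/9997) = 189943/165.
1.5¹⁷ = 129140163/131072 falls short of 189943/165 but 1.5¹⁸ = 387420489/262144 reaches it, so n = 18.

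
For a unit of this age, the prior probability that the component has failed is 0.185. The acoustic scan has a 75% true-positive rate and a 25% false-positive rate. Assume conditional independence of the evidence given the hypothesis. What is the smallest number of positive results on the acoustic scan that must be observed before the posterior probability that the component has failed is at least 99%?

Prior odds = 0.185/0.815 = 37/163.
Likelihood ratio of a positive result = 0.75/0.25 = 3.
Target odds: 0.99 ÷ 0.01 = 99.
Require 3ⁿ ≥ 99 ÷ (37/163) = 16137/37.
3⁵ = 243 falls short of 16137/37 but 3⁶ = 729 reaches it, so n = 6.

6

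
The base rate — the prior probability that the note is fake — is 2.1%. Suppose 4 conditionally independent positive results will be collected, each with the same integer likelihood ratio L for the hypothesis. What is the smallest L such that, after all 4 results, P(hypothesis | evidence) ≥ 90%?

Prior odds = 0.021/0.979 = 21/979.
Target odds = 0.9/0.1 = 9.
Need L⁴ ≥ 9 ÷ (21/979) = 2937/7.
4⁴ = 256 < 2937/7 ≤ 625 = 5⁴, so L = 5.

5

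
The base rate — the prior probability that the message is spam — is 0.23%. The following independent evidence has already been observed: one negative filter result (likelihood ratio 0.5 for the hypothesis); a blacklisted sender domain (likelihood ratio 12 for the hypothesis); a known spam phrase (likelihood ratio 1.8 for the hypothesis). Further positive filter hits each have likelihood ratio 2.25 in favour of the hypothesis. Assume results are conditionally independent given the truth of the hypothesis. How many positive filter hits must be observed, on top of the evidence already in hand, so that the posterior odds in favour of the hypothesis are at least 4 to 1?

7

Prior odds = 0.0023/0.9977 = 23/9977.
Combined Bayes factor of the evidence already in hand = 0.5 × 12 × 1.8 = 10.8.
Odds after that evidence = (23/9977) × 10.8 = 1242/49885.
Target odds = 4.
Need 2.25ⁿ ≥ 4 ÷ (1242/49885) = 99770/621.
2.25⁶ = 531441/4096 falls short of 99770/621 but 2.25⁷ = 4782969/16384 reaches it, so n = 7.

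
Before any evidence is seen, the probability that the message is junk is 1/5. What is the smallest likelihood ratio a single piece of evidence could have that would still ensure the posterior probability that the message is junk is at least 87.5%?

Prior odds = 0.2/0.8 = 0.25.
Target odds = 0.875/0.125 = 7.
Required Bayes factor = 7 ÷ 0.25 = 28.

28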